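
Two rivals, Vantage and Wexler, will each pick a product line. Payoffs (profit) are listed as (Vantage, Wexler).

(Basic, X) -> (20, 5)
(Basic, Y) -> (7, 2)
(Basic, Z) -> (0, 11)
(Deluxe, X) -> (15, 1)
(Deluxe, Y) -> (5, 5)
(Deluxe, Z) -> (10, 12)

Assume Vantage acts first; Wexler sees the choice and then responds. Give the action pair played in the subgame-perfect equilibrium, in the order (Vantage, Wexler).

Work backward from Wexler's decision.
- Basic: BR = Z, leader payoff 0.
- Deluxe: BR = Z, leader payoff 10.
Among 0, 10, the best is 10 at Deluxe. Subgame-perfect outcome: (Deluxe, Z) with payoffs (10, 12).

(Deluxe, Z)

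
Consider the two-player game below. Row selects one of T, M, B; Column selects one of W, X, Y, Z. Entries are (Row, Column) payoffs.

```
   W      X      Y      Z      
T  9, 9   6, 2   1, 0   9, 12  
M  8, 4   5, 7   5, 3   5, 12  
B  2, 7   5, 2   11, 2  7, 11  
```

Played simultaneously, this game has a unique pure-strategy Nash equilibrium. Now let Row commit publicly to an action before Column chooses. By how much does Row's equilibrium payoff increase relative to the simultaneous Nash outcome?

0

Solve by backward induction (Row leads).
- T → Column plays Z (best of 9, 2, 0, 12); Row gets 9.
- M → Column plays Z (best of 4, 7, 3, 12); Row gets 5.
- B → Column plays Z (best of 7, 2, 2, 11); Row gets 7.
Row's induced payoffs are 9, 5, 7, so Row commits to T. Subgame-perfect outcome: (T, Z) with payoffs (9, 12).
Under simultaneous play:
Row's best replies: W→T; X→T; Y→B; Z→T.
Column's best replies: T→Z; M→Z; B→Z.
The unique mutual best reply is (T, Z), giving (9, 12).
Row's commitment gain: 9 − 9 = 0.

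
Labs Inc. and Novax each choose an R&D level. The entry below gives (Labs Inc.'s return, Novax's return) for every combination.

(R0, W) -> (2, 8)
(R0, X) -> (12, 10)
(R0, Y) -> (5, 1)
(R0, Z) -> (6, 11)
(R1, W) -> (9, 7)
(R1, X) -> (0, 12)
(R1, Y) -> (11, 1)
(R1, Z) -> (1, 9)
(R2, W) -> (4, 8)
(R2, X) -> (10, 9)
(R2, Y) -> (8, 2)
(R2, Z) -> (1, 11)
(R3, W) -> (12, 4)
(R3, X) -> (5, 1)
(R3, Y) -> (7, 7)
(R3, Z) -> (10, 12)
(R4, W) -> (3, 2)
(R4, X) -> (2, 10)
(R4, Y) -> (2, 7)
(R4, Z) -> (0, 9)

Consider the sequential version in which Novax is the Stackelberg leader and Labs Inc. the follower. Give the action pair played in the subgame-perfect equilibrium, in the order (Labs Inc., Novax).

(R3, Z)

Labs Inc. best-responds to each possible Novax move:
- W → Labs Inc. plays R3 (best of 2, 9, 4, 12, 3); Novax gets 4.
- X → Labs Inc. plays R0 (best of 12, 0, 10, 5, 2); Novax gets 10.
- Y → Labs Inc. plays R1 (best of 5, 11, 8, 7, 2); Novax gets 1.
- Z → Labs Inc. plays R3 (best of 6, 1, 1, 10, 0); Novax gets 12.
Maximizing over 4, 10, 1, 12, Novax chooses Z. Subgame-perfect outcome: (R3, Z) with payoffs (10, 12).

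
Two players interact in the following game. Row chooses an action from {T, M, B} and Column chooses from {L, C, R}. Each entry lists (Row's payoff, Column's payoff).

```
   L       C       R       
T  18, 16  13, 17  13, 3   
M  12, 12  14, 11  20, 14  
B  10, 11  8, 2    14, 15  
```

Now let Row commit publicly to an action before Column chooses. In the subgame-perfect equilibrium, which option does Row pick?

M

Backward induction with Row moving first.
- T → Column plays C (best of 16, 17, 3); Row gets 13.
- M → Column plays R (best of 12, 11, 14); Row gets 20.
- B → Column plays R (best of 11, 2, 15); Row gets 14.
Row's induced payoffs are 13, 20, 14, so Row commits to M. Subgame-perfect outcome: (M, R) with payoffs (20, 14).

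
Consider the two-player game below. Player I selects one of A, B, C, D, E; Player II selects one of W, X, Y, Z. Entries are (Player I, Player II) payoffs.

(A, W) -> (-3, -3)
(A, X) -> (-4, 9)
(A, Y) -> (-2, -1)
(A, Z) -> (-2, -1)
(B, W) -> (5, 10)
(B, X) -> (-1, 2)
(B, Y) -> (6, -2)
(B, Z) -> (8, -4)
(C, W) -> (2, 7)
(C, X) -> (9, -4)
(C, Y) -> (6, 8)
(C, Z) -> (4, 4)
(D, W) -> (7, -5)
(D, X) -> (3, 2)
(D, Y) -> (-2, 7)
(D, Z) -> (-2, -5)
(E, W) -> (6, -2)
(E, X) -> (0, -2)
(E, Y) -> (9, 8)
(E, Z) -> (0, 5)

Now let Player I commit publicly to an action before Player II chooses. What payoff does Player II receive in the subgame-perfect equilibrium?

8

Work backward from Player II's decision.
- A → Player II plays X (best of -3, 9, -1, -1); Player I gets -4.
- B → Player II plays W (best of 10, 2, -2, -4); Player I gets 5.
- C → Player II plays Y (best of 7, -4, 8, 4); Player I gets 6.
- D → Player II plays Y (best of -5, 2, 7, -5); Player I gets -2.
- E → Player II plays Y (best of -2, -2, 8, 5); Player I gets 9.
Among -4, 5, 6, -2, 9, the best is 9 at E. Subgame-perfect outcome: (E, Y) with payoffs (9, 8).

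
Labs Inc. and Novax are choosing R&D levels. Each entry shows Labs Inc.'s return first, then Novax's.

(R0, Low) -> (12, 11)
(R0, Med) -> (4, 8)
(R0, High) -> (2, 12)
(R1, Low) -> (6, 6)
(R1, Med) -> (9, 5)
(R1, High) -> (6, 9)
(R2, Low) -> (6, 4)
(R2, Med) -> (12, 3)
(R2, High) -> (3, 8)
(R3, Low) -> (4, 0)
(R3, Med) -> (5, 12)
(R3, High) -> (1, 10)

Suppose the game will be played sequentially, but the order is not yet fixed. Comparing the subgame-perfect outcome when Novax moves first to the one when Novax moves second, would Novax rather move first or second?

first

If Labs Inc. leads: Novax's best replies are R0→High, R1→High, R2→High, R3→Med; Labs Inc.'s induced payoffs 2, 6, 3, 5; outcome (R1, High), payoffs (6, 9).
If Novax leads: Labs Inc.'s best replies are Low→R0, Med→R2, High→R1; Novax's induced payoffs 11, 3, 9; outcome (R0, Low), payoffs (12, 11).
Novax gets 11 moving first and 9 moving second, so Novax prefers to move first.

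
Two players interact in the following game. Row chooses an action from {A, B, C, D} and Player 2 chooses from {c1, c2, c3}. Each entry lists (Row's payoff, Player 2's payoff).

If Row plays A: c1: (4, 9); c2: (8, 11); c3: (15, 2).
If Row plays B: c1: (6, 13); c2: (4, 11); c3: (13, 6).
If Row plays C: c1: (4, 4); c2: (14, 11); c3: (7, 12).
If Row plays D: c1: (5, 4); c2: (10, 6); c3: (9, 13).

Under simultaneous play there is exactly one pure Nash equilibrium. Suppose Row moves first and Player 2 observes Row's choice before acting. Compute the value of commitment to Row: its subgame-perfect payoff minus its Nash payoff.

3

Player 2 best-responds to each possible Row move:
- A: BR = c2, leader payoff 8.
- B: BR = c1, leader payoff 6.
- C: BR = c3, leader payoff 7.
- D: BR = c3, leader payoff 9.
Row's induced payoffs are 8, 6, 7, 9, so Row commits to D. Subgame-perfect outcome: (D, c3) with payoffs (9, 13).
For the simultaneous game, intersect best replies.
Row's best replies: c1→B; c2→C; c3→A.
Player 2's best replies: A→c2; B→c1; C→c3; D→c3.
Only (B, c1) has each player best-responding; Nash payoffs (6, 13).
Row's commitment gain: 9 − 6 = 3.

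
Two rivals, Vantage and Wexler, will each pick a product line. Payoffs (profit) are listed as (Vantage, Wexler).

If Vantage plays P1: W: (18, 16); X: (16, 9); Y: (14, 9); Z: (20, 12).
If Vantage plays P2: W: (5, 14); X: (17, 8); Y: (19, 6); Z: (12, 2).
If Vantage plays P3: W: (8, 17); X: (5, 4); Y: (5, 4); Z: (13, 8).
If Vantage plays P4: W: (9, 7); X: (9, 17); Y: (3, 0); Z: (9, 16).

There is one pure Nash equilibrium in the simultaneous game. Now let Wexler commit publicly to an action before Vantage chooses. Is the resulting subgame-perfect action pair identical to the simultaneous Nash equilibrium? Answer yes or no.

Vantage best-responds to each possible Wexler move:
- W → Vantage plays P1 (best of 18, 5, 8, 9); Wexler gets 16.
- X → Vantage plays P2 (best of 16, 17, 5, 9); Wexler gets 8.
- Y → Vantage plays P2 (best of 14, 19, 5, 3); Wexler gets 6.
- Z → Vantage plays P1 (best of 20, 12, 13, 9); Wexler gets 12.
Wexler's induced payoffs are 16, 8, 6, 12, so Wexler commits to W. Subgame-perfect outcome: (P1, W) with payoffs (18, 16).
Under simultaneous play:
Vantage's best replies: W→P1; X→P2; Y→P2; Z→P1.
Wexler's best replies: P1→W; P2→W; P3→W; P4→X.
The unique mutual best reply is (P1, W), giving (18, 16).
Sequential outcome (P1, W) coincides with the Nash profile (P1, W).

yes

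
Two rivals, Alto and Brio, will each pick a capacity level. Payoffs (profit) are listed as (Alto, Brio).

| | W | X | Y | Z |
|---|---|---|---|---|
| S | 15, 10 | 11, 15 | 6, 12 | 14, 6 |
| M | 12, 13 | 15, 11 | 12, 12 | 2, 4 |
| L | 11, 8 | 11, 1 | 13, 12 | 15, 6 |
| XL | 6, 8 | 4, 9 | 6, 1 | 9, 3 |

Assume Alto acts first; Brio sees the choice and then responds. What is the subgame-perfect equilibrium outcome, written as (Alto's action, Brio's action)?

Work backward from Brio's decision.
- S: BR = X, leader payoff 11.
- M: BR = W, leader payoff 12.
- L: BR = Y, leader payoff 13.
- XL: BR = X, leader payoff 4.
Alto's induced payoffs are 11, 12, 13, 4, so Alto commits to L. Subgame-perfect outcome: (L, Y) with payoffs (13, 12).

(L, Y)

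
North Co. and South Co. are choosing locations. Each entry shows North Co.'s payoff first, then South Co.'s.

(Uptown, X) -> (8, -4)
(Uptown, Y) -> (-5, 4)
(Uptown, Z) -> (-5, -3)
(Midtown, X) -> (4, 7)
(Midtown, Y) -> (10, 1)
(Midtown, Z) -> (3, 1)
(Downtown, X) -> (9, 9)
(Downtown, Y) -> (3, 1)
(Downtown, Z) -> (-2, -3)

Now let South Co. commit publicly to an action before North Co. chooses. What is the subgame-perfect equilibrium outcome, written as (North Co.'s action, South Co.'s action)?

(Downtown, X)

Solve by backward induction (South Co. leads).
- X: North Co. compares 8, 4, 9 and picks Downtown; South Co. would get 9.
- Y: North Co. compares -5, 10, 3 and picks Midtown; South Co. would get 1.
- Z: North Co. compares -5, 3, -2 and picks Midtown; South Co. would get 1.
Maximizing over 9, 1, 1, South Co. chooses X. Subgame-perfect outcome: (Downtown, X) with payoffs (9, 9).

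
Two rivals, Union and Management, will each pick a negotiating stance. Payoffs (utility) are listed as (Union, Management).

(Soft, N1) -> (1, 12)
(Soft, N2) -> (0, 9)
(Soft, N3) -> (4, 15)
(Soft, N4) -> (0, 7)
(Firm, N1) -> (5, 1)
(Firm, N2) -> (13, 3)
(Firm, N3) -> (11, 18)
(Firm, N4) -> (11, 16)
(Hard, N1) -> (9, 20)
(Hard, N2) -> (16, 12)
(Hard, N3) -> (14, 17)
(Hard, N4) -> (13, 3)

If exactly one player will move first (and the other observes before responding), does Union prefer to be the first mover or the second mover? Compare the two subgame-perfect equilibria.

If Union leads: Management's best replies are Soft→N3, Firm→N3, Hard→N1; Union's induced payoffs 4, 11, 9; outcome (Firm, N3), payoffs (11, 18).
If Management leads: Union's best replies are N1→Hard, N2→Hard, N3→Hard, N4→Hard; Management's induced payoffs 20, 12, 17, 3; outcome (Hard, N1), payoffs (9, 20).
Union gets 11 moving first and 9 moving second, so Union prefers to move first.

first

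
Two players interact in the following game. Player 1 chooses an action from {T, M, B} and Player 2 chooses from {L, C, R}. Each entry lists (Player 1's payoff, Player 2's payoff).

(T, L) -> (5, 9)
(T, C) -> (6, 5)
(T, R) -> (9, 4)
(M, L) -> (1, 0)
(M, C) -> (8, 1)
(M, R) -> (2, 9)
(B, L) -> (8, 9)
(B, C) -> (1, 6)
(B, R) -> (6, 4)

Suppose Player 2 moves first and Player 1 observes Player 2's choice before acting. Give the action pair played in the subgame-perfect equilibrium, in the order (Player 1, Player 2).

Backward induction with Player 2 moving first.
- L → Player 1 plays B (best of 5, 1, 8); Player 2 gets 9.
- C → Player 1 plays M (best of 6, 8, 1); Player 2 gets 1.
- R → Player 1 plays T (best of 9, 2, 6); Player 2 gets 4.
Maximizing over 9, 1, 4, Player 2 chooses L. Subgame-perfect outcome: (B, L) with payoffs (8, 9).

(B, L)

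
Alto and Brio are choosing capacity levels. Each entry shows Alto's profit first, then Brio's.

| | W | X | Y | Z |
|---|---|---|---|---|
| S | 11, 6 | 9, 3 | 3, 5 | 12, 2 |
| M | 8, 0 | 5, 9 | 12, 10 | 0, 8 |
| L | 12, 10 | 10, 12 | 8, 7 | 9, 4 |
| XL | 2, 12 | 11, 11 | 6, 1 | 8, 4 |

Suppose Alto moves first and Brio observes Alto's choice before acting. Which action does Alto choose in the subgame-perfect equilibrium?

Solve by backward induction (Alto leads).
- S: BR = W, leader payoff 11.
- M: BR = Y, leader payoff 12.
- L: BR = X, leader payoff 10.
- XL: BR = W, leader payoff 2.
Alto's induced payoffs are 11, 12, 10, 2, so Alto commits to M. Subgame-perfect outcome: (M, Y) with payoffs (12, 10).

M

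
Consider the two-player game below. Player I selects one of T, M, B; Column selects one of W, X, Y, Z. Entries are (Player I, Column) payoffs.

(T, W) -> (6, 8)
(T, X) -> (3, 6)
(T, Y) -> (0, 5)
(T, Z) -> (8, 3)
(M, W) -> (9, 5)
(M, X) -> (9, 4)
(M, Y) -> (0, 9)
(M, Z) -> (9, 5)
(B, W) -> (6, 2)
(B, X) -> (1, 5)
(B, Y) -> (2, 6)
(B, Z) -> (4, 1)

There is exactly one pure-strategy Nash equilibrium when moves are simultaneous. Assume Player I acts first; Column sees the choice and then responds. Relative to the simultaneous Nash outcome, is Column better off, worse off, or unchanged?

better off

Column best-responds to each possible Player I move:
- T → Column plays W (best of 8, 6, 5, 3); Player I gets 6.
- M → Column plays Y (best of 5, 4, 9, 5); Player I gets 0.
- B → Column plays Y (best of 2, 5, 6, 1); Player I gets 2.
Maximizing over 6, 0, 2, Player I chooses T. Subgame-perfect outcome: (T, W) with payoffs (6, 8).
Under simultaneous play:
Player I's best replies: W→M; X→M; Y→B; Z→M.
Column's best replies: T→W; M→Y; B→Y.
Only (B, Y) has each player best-responding; Nash payoffs (2, 6).
Column earns 8 sequentially versus 6 at the Nash outcome: better off.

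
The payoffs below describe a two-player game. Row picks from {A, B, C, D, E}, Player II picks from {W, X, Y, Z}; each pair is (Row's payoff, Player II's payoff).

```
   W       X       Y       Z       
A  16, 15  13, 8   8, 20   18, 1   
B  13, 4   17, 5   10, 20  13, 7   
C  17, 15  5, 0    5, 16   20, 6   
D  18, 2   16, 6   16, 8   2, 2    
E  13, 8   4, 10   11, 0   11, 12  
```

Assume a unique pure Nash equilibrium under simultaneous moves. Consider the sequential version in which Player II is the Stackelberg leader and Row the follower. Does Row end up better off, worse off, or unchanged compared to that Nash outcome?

unchanged

Work backward from Row's decision.
- W → Row plays D (best of 16, 13, 17, 18, 13); Player II gets 2.
- X → Row plays B (best of 13, 17, 5, 16, 4); Player II gets 5.
- Y → Row plays D (best of 8, 10, 5, 16, 11); Player II gets 8.
- Z → Row plays C (best of 18, 13, 20, 2, 11); Player II gets 6.
Maximizing over 2, 5, 8, 6, Player II chooses Y. Subgame-perfect outcome: (D, Y) with payoffs (16, 8).
Now find the simultaneous Nash equilibrium.
Row's best replies: W→D; X→B; Y→D; Z→C.
Player II's best replies: A→Y; B→Y; C→Y; D→Y; E→Z.
The unique mutual best reply is (D, Y), giving (16, 8).
Row earns 16 sequentially versus 16 at the Nash outcome: unchanged.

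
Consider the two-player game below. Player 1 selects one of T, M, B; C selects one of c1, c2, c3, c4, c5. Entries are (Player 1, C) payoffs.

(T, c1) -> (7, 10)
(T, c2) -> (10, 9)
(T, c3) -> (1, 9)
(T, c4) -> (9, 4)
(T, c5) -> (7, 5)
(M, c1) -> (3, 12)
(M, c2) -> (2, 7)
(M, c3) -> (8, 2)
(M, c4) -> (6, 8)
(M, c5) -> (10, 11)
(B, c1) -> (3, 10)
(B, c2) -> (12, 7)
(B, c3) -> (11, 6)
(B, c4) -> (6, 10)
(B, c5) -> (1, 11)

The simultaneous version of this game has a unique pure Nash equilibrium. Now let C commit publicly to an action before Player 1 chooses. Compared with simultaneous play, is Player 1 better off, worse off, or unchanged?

better off

Player 1 best-responds to each possible C move:
- c1 → Player 1 plays T (best of 7, 3, 3); C gets 10.
- c2 → Player 1 plays B (best of 10, 2, 12); C gets 7.
- c3 → Player 1 plays B (best of 1, 8, 11); C gets 6.
- c4 → Player 1 plays T (best of 9, 6, 6); C gets 4.
- c5 → Player 1 plays M (best of 7, 10, 1); C gets 11.
C's induced payoffs are 10, 7, 6, 4, 11, so C commits to c5. Subgame-perfect outcome: (M, c5) with payoffs (10, 11).
Under simultaneous play:
Player 1's best replies: c1→T; c2→B; c3→B; c4→T; c5→M.
C's best replies: T→c1; M→c1; B→c5.
The unique mutual best reply is (T, c1), giving (7, 10).
Player 1 earns 10 sequentially versus 7 at the Nash outcome: better off.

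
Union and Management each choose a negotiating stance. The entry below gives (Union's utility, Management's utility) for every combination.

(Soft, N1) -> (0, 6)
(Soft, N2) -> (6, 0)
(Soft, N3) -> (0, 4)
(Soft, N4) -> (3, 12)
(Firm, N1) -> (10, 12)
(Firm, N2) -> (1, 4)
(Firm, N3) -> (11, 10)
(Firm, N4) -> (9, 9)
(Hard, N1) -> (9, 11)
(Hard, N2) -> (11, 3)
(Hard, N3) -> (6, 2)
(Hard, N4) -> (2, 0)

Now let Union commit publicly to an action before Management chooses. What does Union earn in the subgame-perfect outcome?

10

Management best-responds to each possible Union move:
- Soft → Management plays N4 (best of 6, 0, 4, 12); Union gets 3.
- Firm → Management plays N1 (best of 12, 4, 10, 9); Union gets 10.
- Hard → Management plays N1 (best of 11, 3, 2, 0); Union gets 9.
Union's induced payoffs are 3, 10, 9, so Union commits to Firm. Subgame-perfect outcome: (Firm, N1) with payoffs (10, 12).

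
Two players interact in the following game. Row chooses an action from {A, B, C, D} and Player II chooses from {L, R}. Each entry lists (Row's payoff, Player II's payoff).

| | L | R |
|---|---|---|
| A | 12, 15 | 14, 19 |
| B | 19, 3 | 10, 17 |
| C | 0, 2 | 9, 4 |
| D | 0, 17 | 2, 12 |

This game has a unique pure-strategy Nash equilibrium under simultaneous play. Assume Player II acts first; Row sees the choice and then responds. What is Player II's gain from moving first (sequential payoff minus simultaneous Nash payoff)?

Backward induction with Player II moving first.
- L → Row plays B (best of 12, 19, 0, 0); Player II gets 3.
- R → Row plays A (best of 14, 10, 9, 2); Player II gets 19.
Among 3, 19, the best is 19 at R. Subgame-perfect outcome: (A, R) with payoffs (14, 19).
Under simultaneous play:
Row's best replies: L→B; R→A.
Player II's best replies: A→R; B→R; C→R; D→L.
Only (A, R) has each player best-responding; Nash payoffs (14, 19).
Player II's commitment gain: 19 − 19 = 0.

0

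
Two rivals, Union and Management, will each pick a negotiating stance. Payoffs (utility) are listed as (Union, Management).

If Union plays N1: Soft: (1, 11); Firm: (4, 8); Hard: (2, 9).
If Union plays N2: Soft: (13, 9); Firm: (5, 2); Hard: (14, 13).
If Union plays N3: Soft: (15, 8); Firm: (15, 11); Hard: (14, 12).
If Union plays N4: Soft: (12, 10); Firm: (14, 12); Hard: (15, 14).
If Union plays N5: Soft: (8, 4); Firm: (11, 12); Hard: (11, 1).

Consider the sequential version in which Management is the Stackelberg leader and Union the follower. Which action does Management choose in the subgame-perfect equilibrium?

Hard

Solve by backward induction (Management leads).
- Soft: BR = N3, leader payoff 8.
- Firm: BR = N3, leader payoff 11.
- Hard: BR = N4, leader payoff 14.
Maximizing over 8, 11, 14, Management chooses Hard. Subgame-perfect outcome: (N4, Hard) with payoffs (15, 14).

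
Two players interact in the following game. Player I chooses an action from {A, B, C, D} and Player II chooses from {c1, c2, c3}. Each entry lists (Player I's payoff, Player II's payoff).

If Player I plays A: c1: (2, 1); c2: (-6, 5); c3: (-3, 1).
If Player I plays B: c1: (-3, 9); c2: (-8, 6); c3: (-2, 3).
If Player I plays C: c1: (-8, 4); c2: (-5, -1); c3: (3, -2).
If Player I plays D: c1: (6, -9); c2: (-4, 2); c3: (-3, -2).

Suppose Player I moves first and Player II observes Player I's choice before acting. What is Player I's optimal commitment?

Backward induction with Player I moving first.
- A: BR = c2, leader payoff -6.
- B: BR = c1, leader payoff -3.
- C: BR = c1, leader payoff -8.
- D: BR = c2, leader payoff -4.
Maximizing over -6, -3, -8, -4, Player I chooses B. Subgame-perfect outcome: (B, c1) with payoffs (-3, 9).

B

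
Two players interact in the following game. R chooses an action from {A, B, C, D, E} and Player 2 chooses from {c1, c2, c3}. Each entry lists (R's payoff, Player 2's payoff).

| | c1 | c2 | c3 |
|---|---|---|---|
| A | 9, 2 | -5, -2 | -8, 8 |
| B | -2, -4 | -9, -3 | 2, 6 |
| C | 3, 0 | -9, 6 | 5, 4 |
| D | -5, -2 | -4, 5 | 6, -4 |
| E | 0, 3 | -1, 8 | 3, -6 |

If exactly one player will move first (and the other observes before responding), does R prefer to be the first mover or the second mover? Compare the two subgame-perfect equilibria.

first

If R leads: Player 2's best replies are A→c3, B→c3, C→c2, D→c2, E→c2; R's induced payoffs -8, 2, -9, -4, -1; outcome (B, c3), payoffs (2, 6).
If Player 2 leads: R's best replies are c1→A, c2→E, c3→D; Player 2's induced payoffs 2, 8, -4; outcome (E, c2), payoffs (-1, 8).
R gets 2 moving first and -1 moving second, so R prefers to move first.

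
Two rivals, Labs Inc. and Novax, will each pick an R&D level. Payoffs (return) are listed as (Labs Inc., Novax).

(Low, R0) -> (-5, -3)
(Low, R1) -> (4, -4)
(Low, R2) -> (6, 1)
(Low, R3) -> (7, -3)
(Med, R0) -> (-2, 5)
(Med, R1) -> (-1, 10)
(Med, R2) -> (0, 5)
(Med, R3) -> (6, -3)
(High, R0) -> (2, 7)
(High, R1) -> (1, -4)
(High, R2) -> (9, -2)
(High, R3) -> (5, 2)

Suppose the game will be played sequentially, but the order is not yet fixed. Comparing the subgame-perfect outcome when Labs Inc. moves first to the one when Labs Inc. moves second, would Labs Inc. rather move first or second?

If Labs Inc. leads: Novax's best replies are Low→R2, Med→R1, High→R0; Labs Inc.'s induced payoffs 6, -1, 2; outcome (Low, R2), payoffs (6, 1).
If Novax leads: Labs Inc.'s best replies are R0→High, R1→Low, R2→High, R3→Low; Novax's induced payoffs 7, -4, -2, -3; outcome (High, R0), payoffs (2, 7).
Labs Inc. gets 6 moving first and 2 moving second, so Labs Inc. prefers to move first.

first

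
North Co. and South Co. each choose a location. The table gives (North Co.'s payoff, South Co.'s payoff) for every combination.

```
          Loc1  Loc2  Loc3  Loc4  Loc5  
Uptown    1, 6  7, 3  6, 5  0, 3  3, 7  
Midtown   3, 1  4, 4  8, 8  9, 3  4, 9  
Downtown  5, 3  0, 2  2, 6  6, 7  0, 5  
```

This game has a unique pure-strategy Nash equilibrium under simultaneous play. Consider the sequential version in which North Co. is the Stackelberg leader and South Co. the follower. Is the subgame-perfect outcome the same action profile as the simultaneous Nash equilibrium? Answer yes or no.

Work backward from South Co.'s decision.
- Uptown → South Co. plays Loc5 (best of 6, 3, 5, 3, 7); North Co. gets 3.
- Midtown → South Co. plays Loc5 (best of 1, 4, 8, 3, 9); North Co. gets 4.
- Downtown → South Co. plays Loc4 (best of 3, 2, 6, 7, 5); North Co. gets 6.
Maximizing over 3, 4, 6, North Co. chooses Downtown. Subgame-perfect outcome: (Downtown, Loc4) with payoffs (6, 7).
For the simultaneous game, intersect best replies.
North Co.'s best replies: Loc1→Downtown; Loc2→Uptown; Loc3→Midtown; Loc4→Midtown; Loc5→Midtown.
South Co.'s best replies: Uptown→Loc5; Midtown→Loc5; Downtown→Loc4.
The unique mutual best reply is (Midtown, Loc5), giving (4, 9).
Sequential outcome (Downtown, Loc4) differs from the Nash profile (Midtown, Loc5).

no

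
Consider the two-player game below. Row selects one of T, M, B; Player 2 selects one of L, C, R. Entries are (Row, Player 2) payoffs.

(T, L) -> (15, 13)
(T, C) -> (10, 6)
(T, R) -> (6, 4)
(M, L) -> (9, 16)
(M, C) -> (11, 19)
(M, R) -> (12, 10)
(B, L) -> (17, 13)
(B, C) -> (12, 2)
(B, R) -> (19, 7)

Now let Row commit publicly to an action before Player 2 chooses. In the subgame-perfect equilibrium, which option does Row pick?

Solve by backward induction (Row leads).
- T → Player 2 plays L (best of 13, 6, 4); Row gets 15.
- M → Player 2 plays C (best of 16, 19, 10); Row gets 11.
- B → Player 2 plays L (best of 13, 2, 7); Row gets 17.
Row's induced payoffs are 15, 11, 17, so Row commits to B. Subgame-perfect outcome: (B, L) with payoffs (17, 13).

B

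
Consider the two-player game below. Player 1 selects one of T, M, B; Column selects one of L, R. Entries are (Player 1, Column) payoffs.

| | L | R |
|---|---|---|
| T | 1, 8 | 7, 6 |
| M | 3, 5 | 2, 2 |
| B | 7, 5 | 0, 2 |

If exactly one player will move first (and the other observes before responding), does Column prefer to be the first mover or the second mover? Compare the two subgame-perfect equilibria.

first

If Player 1 leads: Column's best replies are T→L, M→L, B→L; Player 1's induced payoffs 1, 3, 7; outcome (B, L), payoffs (7, 5).
If Column leads: Player 1's best replies are L→B, R→T; Column's induced payoffs 5, 6; outcome (T, R), payoffs (7, 6).
Column gets 6 moving first and 5 moving second, so Column prefers to move first.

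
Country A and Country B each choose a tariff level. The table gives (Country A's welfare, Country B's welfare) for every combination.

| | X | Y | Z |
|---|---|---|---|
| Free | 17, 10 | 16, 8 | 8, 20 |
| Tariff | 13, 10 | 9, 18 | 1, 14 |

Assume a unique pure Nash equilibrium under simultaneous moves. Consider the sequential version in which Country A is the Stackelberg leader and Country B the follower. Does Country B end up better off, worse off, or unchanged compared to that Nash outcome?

Work backward from Country B's decision.
- Free: Country B compares 10, 8, 20 and picks Z; Country A would get 8.
- Tariff: Country B compares 10, 18, 14 and picks Y; Country A would get 9.
Maximizing over 8, 9, Country A chooses Tariff. Subgame-perfect outcome: (Tariff, Y) with payoffs (9, 18).
Now find the simultaneous Nash equilibrium.
Country A's best replies: X→Free; Y→Free; Z→Free.
Country B's best replies: Free→Z; Tariff→Y.
The unique mutual best reply is (Free, Z), giving (8, 20).
Country B earns 18 sequentially versus 20 at the Nash outcome: worse off.

worse off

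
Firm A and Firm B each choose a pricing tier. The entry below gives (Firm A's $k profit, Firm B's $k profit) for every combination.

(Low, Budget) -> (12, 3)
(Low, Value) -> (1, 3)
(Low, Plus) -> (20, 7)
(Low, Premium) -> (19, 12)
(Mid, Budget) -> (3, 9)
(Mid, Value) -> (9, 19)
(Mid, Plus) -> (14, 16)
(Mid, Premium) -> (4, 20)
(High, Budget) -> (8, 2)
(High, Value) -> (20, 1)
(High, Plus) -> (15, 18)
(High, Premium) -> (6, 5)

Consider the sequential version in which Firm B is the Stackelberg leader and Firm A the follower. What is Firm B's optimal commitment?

Premium

Work backward from Firm A's decision.
- Budget → Firm A plays Low (best of 12, 3, 8); Firm B gets 3.
- Value → Firm A plays High (best of 1, 9, 20); Firm B gets 1.
- Plus → Firm A plays Low (best of 20, 14, 15); Firm B gets 7.
- Premium → Firm A plays Low (best of 19, 4, 6); Firm B gets 12.
Maximizing over 3, 1, 7, 12, Firm B chooses Premium. Subgame-perfect outcome: (Low, Premium) with payoffs (19, 12).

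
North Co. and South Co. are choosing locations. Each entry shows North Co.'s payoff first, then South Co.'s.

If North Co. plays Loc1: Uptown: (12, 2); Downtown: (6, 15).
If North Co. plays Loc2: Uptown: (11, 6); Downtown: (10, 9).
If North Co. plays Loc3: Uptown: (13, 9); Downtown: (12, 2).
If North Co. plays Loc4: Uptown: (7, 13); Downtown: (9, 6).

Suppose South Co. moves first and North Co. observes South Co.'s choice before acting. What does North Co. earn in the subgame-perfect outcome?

Solve by backward induction (South Co. leads).
- Uptown → North Co. plays Loc3 (best of 12, 11, 13, 7); South Co. gets 9.
- Downtown → North Co. plays Loc3 (best of 6, 10, 12, 9); South Co. gets 2.
South Co.'s induced payoffs are 9, 2, so South Co. commits to Uptown. Subgame-perfect outcome: (Loc3, Uptown) with payoffs (13, 9).

13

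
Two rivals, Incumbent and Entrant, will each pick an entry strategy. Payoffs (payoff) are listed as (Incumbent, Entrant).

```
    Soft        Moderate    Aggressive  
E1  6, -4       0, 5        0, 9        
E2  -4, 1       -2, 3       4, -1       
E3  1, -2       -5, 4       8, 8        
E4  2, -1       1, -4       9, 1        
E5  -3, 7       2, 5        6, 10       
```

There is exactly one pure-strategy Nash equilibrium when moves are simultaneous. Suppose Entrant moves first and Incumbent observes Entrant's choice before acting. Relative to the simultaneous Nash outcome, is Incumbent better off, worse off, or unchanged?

worse off

Work backward from Incumbent's decision.
- Soft: Incumbent compares 6, -4, 1, 2, -3 and picks E1; Entrant would get -4.
- Moderate: Incumbent compares 0, -2, -5, 1, 2 and picks E5; Entrant would get 5.
- Aggressive: Incumbent compares 0, 4, 8, 9, 6 and picks E4; Entrant would get 1.
Entrant's induced payoffs are -4, 5, 1, so Entrant commits to Moderate. Subgame-perfect outcome: (E5, Moderate) with payoffs (2, 5).
Now find the simultaneous Nash equilibrium.
Incumbent's best replies: Soft→E1; Moderate→E5; Aggressive→E4.
Entrant's best replies: E1→Aggressive; E2→Moderate; E3→Aggressive; E4→Aggressive; E5→Aggressive.
The unique mutual best reply is (E4, Aggressive), giving (9, 1).
Incumbent earns 2 sequentially versus 9 at the Nash outcome: worse off.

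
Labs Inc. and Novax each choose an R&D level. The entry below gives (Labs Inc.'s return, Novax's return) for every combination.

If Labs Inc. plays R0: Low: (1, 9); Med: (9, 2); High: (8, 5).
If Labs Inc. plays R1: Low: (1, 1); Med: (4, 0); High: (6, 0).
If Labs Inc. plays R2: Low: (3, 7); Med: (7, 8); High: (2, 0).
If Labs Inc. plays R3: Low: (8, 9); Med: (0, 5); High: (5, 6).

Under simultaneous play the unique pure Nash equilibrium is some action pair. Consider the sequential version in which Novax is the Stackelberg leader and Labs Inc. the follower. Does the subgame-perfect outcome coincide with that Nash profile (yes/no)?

Labs Inc. best-responds to each possible Novax move:
- Low: Labs Inc. compares 1, 1, 3, 8 and picks R3; Novax would get 9.
- Med: Labs Inc. compares 9, 4, 7, 0 and picks R0; Novax would get 2.
- High: Labs Inc. compares 8, 6, 2, 5 and picks R0; Novax would get 5.
Maximizing over 9, 2, 5, Novax chooses Low. Subgame-perfect outcome: (R3, Low) with payoffs (8, 9).
For the simultaneous game, intersect best replies.
Labs Inc.'s best replies: Low→R3; Med→R0; High→R0.
Novax's best replies: R0→Low; R1→Low; R2→Med; R3→Low.
Only (R3, Low) has each player best-responding; Nash payoffs (8, 9).
Sequential outcome (R3, Low) coincides with the Nash profile (R3, Low).

yes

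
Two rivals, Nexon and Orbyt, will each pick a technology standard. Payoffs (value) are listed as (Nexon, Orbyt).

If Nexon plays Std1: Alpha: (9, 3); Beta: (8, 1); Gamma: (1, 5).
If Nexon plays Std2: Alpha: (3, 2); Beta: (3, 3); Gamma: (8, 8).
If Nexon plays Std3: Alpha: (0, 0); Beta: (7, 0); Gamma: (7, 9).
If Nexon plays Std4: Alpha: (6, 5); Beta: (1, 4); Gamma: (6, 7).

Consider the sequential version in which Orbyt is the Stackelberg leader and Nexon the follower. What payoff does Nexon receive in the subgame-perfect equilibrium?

Solve by backward induction (Orbyt leads).
- Alpha → Nexon plays Std1 (best of 9, 3, 0, 6); Orbyt gets 3.
- Beta → Nexon plays Std1 (best of 8, 3, 7, 1); Orbyt gets 1.
- Gamma → Nexon plays Std2 (best of 1, 8, 7, 6); Orbyt gets 8.
Maximizing over 3, 1, 8, Orbyt chooses Gamma. Subgame-perfect outcome: (Std2, Gamma) with payoffs (8, 8).

8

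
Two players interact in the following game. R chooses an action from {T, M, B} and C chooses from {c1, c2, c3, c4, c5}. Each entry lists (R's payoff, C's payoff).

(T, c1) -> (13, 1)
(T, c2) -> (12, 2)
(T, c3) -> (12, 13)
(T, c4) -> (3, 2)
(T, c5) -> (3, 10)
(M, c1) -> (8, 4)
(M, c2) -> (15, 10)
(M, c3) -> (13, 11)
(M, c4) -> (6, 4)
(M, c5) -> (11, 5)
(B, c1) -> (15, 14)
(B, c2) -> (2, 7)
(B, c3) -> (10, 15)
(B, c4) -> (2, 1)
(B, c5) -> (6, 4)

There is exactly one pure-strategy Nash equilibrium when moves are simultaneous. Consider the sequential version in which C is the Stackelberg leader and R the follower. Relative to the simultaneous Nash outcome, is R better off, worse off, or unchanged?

better off

R best-responds to each possible C move:
- c1: BR = B, leader payoff 14.
- c2: BR = M, leader payoff 10.
- c3: BR = M, leader payoff 11.
- c4: BR = M, leader payoff 4.
- c5: BR = M, leader payoff 5.
Among 14, 10, 11, 4, 5, the best is 14 at c1. Subgame-perfect outcome: (B, c1) with payoffs (15, 14).
Now find the simultaneous Nash equilibrium.
R's best replies: c1→B; c2→M; c3→M; c4→M; c5→M.
C's best replies: T→c3; M→c3; B→c3.
The unique mutual best reply is (M, c3), giving (13, 11).
R earns 15 sequentially versus 13 at the Nash outcome: better off.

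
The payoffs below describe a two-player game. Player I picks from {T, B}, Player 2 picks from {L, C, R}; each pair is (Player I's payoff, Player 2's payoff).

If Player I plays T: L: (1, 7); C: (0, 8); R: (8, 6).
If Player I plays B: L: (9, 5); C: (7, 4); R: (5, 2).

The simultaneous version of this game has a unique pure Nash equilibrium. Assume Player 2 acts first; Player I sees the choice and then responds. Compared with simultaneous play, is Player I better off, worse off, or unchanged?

Player I best-responds to each possible Player 2 move:
- L: Player I compares 1, 9 and picks B; Player 2 would get 5.
- C: Player I compares 0, 7 and picks B; Player 2 would get 4.
- R: Player I compares 8, 5 and picks T; Player 2 would get 6.
Maximizing over 5, 4, 6, Player 2 chooses R. Subgame-perfect outcome: (T, R) with payoffs (8, 6).
Under simultaneous play:
Player I's best replies: L→B; C→B; R→T.
Player 2's best replies: T→C; B→L.
The unique mutual best reply is (B, L), giving (9, 5).
Player I earns 8 sequentially versus 9 at the Nash outcome: worse off.

worse off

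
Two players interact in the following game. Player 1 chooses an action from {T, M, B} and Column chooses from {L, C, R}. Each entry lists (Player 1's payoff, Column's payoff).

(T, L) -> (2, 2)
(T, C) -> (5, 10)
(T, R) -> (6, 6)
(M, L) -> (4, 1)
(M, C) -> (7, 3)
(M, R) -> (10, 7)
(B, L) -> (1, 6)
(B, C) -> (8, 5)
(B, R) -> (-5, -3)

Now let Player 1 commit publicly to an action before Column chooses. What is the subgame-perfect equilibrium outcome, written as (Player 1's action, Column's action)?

Column best-responds to each possible Player 1 move:
- T: Column compares 2, 10, 6 and picks C; Player 1 would get 5.
- M: Column compares 1, 3, 7 and picks R; Player 1 would get 10.
- B: Column compares 6, 5, -3 and picks L; Player 1 would get 1.
Maximizing over 5, 10, 1, Player 1 chooses M. Subgame-perfect outcome: (M, R) with payoffs (10, 7).

(M, R)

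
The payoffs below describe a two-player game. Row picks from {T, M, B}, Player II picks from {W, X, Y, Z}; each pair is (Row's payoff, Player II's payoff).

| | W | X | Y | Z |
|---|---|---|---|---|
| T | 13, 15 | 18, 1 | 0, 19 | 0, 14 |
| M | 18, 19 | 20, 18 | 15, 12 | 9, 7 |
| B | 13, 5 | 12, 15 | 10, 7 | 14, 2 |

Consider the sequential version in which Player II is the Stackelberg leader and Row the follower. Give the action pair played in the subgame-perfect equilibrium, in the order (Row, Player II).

Solve by backward induction (Player II leads).
- W: BR = M, leader payoff 19.
- X: BR = M, leader payoff 18.
- Y: BR = M, leader payoff 12.
- Z: BR = B, leader payoff 2.
Among 19, 18, 12, 2, the best is 19 at W. Subgame-perfect outcome: (M, W) with payoffs (18, 19).

(M, W)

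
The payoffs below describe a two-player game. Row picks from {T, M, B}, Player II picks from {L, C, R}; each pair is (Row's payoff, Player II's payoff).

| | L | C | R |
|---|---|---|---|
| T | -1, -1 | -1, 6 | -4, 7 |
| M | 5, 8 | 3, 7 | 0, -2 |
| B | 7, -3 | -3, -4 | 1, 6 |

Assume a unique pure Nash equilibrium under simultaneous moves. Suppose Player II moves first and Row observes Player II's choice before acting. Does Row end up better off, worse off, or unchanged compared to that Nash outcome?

better off

Solve by backward induction (Player II leads).
- L: Row compares -1, 5, 7 and picks B; Player II would get -3.
- C: Row compares -1, 3, -3 and picks M; Player II would get 7.
- R: Row compares -4, 0, 1 and picks B; Player II would get 6.
Among -3, 7, 6, the best is 7 at C. Subgame-perfect outcome: (M, C) with payoffs (3, 7).
For the simultaneous game, intersect best replies.
Row's best replies: L→B; C→M; R→B.
Player II's best replies: T→R; M→L; B→R.
Only (B, R) has each player best-responding; Nash payoffs (1, 6).
Row earns 3 sequentially versus 1 at the Nash outcome: better off.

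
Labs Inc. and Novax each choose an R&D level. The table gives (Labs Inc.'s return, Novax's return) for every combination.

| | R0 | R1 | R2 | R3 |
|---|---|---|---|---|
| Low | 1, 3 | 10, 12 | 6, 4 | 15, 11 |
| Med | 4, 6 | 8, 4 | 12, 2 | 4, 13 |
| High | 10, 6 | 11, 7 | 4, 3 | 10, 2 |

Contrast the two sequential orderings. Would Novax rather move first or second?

first

If Labs Inc. leads: Novax's best replies are Low→R1, Med→R3, High→R1; Labs Inc.'s induced payoffs 10, 4, 11; outcome (High, R1), payoffs (11, 7).
If Novax leads: Labs Inc.'s best replies are R0→High, R1→High, R2→Med, R3→Low; Novax's induced payoffs 6, 7, 2, 11; outcome (Low, R3), payoffs (15, 11).
Novax gets 11 moving first and 7 moving second, so Novax prefers to move first.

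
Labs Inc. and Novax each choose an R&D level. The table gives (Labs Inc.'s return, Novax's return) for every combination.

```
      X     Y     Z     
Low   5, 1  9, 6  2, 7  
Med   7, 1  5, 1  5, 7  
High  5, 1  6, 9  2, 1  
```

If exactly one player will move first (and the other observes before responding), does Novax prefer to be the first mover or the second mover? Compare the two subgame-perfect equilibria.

second

If Labs Inc. leads: Novax's best replies are Low→Z, Med→Z, High→Y; Labs Inc.'s induced payoffs 2, 5, 6; outcome (High, Y), payoffs (6, 9).
If Novax leads: Labs Inc.'s best replies are X→Med, Y→Low, Z→Med; Novax's induced payoffs 1, 6, 7; outcome (Med, Z), payoffs (5, 7).
Novax gets 7 moving first and 9 moving second, so Novax prefers to move second.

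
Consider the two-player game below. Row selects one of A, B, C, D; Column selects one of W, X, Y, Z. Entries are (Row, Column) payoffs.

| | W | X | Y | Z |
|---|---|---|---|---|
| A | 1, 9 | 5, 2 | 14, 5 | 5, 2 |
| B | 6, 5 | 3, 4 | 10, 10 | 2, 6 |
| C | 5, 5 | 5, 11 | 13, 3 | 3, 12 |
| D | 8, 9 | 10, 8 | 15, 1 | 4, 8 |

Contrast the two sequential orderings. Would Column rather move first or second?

If Row leads: Column's best replies are A→W, B→Y, C→Z, D→W; Row's induced payoffs 1, 10, 3, 8; outcome (B, Y), payoffs (10, 10).
If Column leads: Row's best replies are W→D, X→D, Y→D, Z→A; Column's induced payoffs 9, 8, 1, 2; outcome (D, W), payoffs (8, 9).
Column gets 9 moving first and 10 moving second, so Column prefers to move second.

second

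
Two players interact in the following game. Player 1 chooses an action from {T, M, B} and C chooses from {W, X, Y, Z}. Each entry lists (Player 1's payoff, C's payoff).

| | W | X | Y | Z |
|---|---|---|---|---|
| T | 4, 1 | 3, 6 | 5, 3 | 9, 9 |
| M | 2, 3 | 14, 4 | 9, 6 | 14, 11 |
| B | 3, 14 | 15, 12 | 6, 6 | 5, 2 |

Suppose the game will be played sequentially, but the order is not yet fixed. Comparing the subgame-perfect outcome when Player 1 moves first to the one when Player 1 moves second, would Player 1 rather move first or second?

second

If Player 1 leads: C's best replies are T→Z, M→Z, B→W; Player 1's induced payoffs 9, 14, 3; outcome (M, Z), payoffs (14, 11).
If C leads: Player 1's best replies are W→T, X→B, Y→M, Z→M; C's induced payoffs 1, 12, 6, 11; outcome (B, X), payoffs (15, 12).
Player 1 gets 14 moving first and 15 moving second, so Player 1 prefers to move second.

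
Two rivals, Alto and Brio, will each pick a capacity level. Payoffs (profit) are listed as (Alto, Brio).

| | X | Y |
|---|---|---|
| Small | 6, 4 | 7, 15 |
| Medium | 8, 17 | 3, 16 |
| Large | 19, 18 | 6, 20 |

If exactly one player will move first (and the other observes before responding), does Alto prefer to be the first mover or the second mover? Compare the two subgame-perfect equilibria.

If Alto leads: Brio's best replies are Small→Y, Medium→X, Large→Y; Alto's induced payoffs 7, 8, 6; outcome (Medium, X), payoffs (8, 17).
If Brio leads: Alto's best replies are X→Large, Y→Small; Brio's induced payoffs 18, 15; outcome (Large, X), payoffs (19, 18).
Alto gets 8 moving first and 19 moving second, so Alto prefers to move second.

second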